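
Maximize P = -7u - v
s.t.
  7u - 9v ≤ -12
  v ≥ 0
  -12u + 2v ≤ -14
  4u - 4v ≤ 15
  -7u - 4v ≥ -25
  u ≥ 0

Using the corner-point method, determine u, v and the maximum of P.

Corner points and P = -7u - v:
  (75/47, 121/47) → P = -646/47
  (177/91, 37/13) → P = -214/13
  (53/31, 101/31) → P = -472/31

u = 75/47, v = 121/47, maximum P = -646/47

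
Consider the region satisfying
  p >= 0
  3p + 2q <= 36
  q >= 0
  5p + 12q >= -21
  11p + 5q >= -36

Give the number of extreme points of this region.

3

The feasible vertices (each the meet of two boundaries and inside every other half-plane) are:
  (0, 18)
  (0, 0)
  (12, 0)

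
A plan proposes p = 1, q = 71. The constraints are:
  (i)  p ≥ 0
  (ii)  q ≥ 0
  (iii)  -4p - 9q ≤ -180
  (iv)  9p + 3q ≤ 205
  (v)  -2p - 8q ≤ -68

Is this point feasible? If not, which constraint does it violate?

Constraint (iv): 9p + 3q = 222, which is not ≤ 205. All other constraints are satisfied.

not feasible — violates (iv)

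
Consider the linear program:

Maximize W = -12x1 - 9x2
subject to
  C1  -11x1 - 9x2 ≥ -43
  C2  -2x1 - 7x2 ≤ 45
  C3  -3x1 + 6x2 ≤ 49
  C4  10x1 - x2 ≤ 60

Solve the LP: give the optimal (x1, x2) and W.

x1 = -613/33, x2 = -37/33, maximum W = 233

Corner points and W = -12x1 - 9x2:
  (-61/31, 668/93) → W = -1272/31
  (583/101, -230/101) → W = -4926/101
  (-613/33, -37/33) → W = 233
  (125/24, -95/12) → W = 35/4

At the optimal vertex, -2x1 - 7x2 = 45 and -3x1 + 6x2 = 49.
Solving simultaneously gives x1 = -613/33, x2 = -37/33.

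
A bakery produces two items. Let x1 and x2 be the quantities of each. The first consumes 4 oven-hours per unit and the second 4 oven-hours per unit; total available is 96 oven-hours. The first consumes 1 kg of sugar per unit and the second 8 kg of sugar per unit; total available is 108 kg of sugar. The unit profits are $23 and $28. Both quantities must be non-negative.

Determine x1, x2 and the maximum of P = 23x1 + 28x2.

x1 = 12, x2 = 12, maximum P = 612

Feasible corners and P = 23x1 + 28x2:
  (0, 0) → P = 0
  (0, 27/2) → P = 378
  (24, 0) → P = 552
  (12, 12) → P = 612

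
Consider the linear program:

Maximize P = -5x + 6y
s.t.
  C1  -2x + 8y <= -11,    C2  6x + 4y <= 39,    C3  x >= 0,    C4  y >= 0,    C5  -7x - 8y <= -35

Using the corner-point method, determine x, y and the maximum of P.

Corner points and P = -5x + 6y:
  (89/14, 3/14) → P = -61/2
  (11/2, 0) → P = -55/2
  (13/2, 0) → P = -65/2

x = 11/2, y = 0, maximum P = -55/2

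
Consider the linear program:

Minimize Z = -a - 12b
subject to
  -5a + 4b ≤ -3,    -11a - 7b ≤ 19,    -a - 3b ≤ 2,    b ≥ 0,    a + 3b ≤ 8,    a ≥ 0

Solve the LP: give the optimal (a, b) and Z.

Extreme points and Z = -a - 12b:
  (3/5, 0) → Z = -3/5
  (41/19, 37/19) → Z = -485/19
  (8, 0) → Z = -8

The optimum lies where -5a + 4b = -3 and a + 3b = 8.
Solving simultaneously gives a = 41/19, b = 37/19.

a = 41/19, b = 37/19, minimum Z = -485/19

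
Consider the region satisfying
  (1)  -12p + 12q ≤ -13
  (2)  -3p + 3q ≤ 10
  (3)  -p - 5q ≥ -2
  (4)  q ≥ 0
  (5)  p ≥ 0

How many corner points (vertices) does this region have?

3

Pairwise boundary intersections that survive every other constraint:
  (89/72, 11/72)
  (13/12, 0)
  (2, 0)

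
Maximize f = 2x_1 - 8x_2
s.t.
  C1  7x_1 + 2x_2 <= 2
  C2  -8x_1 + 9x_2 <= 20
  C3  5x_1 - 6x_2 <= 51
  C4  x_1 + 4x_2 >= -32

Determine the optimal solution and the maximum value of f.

At the optimal vertex, 5x_1 - 6x_2 = 51 and x_1 + 4x_2 = -32.
Solving simultaneously gives x_1 = 6/13, x_2 = -211/26.

x_1 = 6/13, x_2 = -211/26, maximum f = 856/13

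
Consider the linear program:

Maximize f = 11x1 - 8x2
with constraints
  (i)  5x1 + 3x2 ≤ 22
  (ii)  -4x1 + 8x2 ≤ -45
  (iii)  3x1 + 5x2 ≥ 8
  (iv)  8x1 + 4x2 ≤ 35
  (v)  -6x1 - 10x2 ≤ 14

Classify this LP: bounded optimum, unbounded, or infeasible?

The boundaries 5x1 + 3x2 = 22 and 8x1 + 4x2 = 35 meet at (17/4, 1/4), but that point violates -4x1 + 8x2 ≤ -45. Every candidate vertex is excluded by some other constraint, so the feasible region is empty.

infeasible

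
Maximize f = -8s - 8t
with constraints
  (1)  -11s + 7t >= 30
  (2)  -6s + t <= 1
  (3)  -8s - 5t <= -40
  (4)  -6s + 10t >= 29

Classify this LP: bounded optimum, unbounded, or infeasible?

bounded optimum

Feasible corners and f = -8s - 8t:
  (130/111, 680/111) → f = -2160/37
  (35/38, 124/19) → f = -1132/19
The feasible region has finitely many vertices and no improving ray; the maximum is -2160/37 at (130/111, 680/111).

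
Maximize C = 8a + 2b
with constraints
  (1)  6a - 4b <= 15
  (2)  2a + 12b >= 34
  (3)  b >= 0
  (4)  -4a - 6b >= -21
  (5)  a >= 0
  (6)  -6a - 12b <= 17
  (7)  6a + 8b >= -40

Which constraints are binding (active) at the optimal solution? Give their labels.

Corner points and C = 8a + 2b:
  (4/3, 47/18) → C = 143/9
  (0, 17/6) → C = 17/3
  (0, 7/2) → C = 7

The maximum is at (4/3, 47/18). Substituting into each constraint, equality holds for (2) and (4); the remaining constraints have slack.

(2) and (4)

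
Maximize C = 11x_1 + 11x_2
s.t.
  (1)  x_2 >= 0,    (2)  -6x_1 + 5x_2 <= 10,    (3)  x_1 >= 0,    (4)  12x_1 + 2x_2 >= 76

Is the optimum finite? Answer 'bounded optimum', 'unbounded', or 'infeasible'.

From the feasible point (19/3, 0), moving in the direction (5, 6) keeps every constraint satisfied while C increases without bound.

unbounded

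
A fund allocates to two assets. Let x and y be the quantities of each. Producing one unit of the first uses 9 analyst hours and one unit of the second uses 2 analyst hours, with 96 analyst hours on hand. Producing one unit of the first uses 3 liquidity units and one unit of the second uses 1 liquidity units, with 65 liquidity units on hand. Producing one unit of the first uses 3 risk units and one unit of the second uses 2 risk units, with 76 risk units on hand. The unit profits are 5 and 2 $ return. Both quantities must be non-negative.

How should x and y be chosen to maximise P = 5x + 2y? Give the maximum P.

x = 10/3, y = 33, maximum P = 248/3

The binding constraints are 9x + 2y = 96 and 3x + 2y = 76.
Solving simultaneously gives x = 10/3, y = 33.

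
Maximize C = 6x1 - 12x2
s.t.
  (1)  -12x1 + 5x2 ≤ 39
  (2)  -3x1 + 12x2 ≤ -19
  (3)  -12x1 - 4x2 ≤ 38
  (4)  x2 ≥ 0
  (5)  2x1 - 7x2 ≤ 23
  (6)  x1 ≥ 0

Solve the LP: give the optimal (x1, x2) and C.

x1 = 143/3, x2 = 31/3, maximum C = 162

Corner points and C = 6x1 - 12x2:
  (19/3, 0) → C = 38
  (143/3, 31/3) → C = 162
  (23/2, 0) → C = 69

The binding constraints are -3x1 + 12x2 = -19 and 2x1 - 7x2 = 23.
Solving simultaneously gives x1 = 143/3, x2 = 31/3.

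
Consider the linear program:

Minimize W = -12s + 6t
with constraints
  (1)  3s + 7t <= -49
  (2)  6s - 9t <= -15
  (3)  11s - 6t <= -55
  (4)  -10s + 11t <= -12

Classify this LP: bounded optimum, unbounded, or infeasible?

infeasible

The boundaries 3s + 7t = -49 and 6s - 9t = -15 meet at (-182/23, -83/23), but that point violates -10s + 11t ≤ -12. Every candidate vertex is excluded by some other constraint, so the feasible region is empty.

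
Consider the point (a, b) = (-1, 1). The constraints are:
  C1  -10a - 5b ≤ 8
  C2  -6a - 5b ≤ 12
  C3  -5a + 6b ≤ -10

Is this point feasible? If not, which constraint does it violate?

Constraint C3: -5a + 6b = 11, which is not ≤ -10. All other constraints are satisfied.

not feasible — violates C3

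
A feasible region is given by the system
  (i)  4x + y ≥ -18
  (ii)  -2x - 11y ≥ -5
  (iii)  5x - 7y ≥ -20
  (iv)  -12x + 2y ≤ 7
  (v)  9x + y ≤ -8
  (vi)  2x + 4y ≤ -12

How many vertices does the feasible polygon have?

4

The feasible vertices (each the meet of two boundaries and inside every other half-plane) are:
  (-43/20, -47/5)
  (2, -26)
  (-1, -5/2)
  (-10/17, -46/17)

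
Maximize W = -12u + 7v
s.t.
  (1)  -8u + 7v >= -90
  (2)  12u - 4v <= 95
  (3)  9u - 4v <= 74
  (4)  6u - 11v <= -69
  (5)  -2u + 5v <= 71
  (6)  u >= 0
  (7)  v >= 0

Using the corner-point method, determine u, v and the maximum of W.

u = 0, v = 71/5, maximum W = 497/5

Feasible corners and W = -12u + 7v:
  (1321/108, 233/18) → W = -337/6
  (759/52, 521/26) → W = -907/26
  (0, 69/11) → W = 483/11
  (0, 71/5) → W = 497/5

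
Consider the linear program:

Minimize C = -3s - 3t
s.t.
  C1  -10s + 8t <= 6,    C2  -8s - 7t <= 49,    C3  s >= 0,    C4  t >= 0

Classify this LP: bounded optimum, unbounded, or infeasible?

From the feasible point (0, 3/4), moving in the direction (8, 10) keeps every constraint satisfied while C decreases without bound.

unbounded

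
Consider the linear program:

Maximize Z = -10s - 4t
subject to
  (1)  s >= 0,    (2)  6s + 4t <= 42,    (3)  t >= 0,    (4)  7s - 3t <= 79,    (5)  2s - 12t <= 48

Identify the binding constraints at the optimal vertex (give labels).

(1) and (3)

Extreme points and Z = -10s - 4t:
  (0, 21/2) → Z = -42
  (0, 0) → Z = 0
  (7, 0) → Z = -70

The maximum is at (0, 0). Substituting into each constraint, equality holds for (1) and (3); the remaining constraints have slack.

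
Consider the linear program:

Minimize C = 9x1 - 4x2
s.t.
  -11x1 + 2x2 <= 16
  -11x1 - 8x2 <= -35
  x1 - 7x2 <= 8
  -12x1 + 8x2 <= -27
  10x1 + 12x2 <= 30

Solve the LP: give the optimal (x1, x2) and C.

x1 = 45/13, x2 = -5/13, minimum C = 425/13

Feasible corners and C = 9x1 - 4x2:
  (309/85, -53/85) → C = 2993/85
  (45/13, -5/13) → C = 425/13
  (153/41, -25/41) → C = 1477/41

At the optimal vertex, -11x1 - 8x2 = -35 and 10x1 + 12x2 = 30.
Solving simultaneously gives x1 = 45/13, x2 = -5/13.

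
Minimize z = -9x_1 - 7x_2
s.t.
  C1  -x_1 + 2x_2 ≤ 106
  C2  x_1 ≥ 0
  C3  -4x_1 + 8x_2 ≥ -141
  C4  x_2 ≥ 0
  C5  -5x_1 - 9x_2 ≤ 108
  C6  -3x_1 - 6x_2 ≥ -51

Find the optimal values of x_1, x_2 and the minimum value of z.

x_1 = 17, x_2 = 0, minimum z = -153

Extreme points and z = -9x_1 - 7x_2:
  (0, 0) → z = 0
  (0, 17/2) → z = -119/2
  (17, 0) → z = -153

The binding constraints are x_2 = 0 and -3x_1 - 6x_2 = -51.
Solving simultaneously gives x_1 = 17, x_2 = 0.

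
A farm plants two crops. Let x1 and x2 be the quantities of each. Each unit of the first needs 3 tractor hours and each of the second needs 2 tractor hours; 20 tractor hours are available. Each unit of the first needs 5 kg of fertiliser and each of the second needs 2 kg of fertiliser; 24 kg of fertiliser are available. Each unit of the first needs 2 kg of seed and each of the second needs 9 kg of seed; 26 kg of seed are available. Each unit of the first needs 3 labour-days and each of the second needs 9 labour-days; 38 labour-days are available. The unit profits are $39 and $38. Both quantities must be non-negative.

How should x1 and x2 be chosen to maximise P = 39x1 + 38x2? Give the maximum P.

x1 = 4, x2 = 2, maximum P = 232

Extreme points and P = 39x1 + 38x2:
  (0, 0) → P = 0
  (0, 26/9) → P = 988/9
  (24/5, 0) → P = 936/5
  (4, 2) → P = 232

The binding constraints are 5x1 + 2x2 = 24 and 2x1 + 9x2 = 26.
Solving simultaneously gives x1 = 4, x2 = 2.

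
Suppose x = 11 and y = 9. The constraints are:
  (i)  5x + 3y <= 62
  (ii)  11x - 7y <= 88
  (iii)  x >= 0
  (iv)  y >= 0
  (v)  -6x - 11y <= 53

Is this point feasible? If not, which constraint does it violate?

Constraint (i): 5x + 3y = 82, which is not ≤ 62. All other constraints are satisfied.

not feasible — violates (i)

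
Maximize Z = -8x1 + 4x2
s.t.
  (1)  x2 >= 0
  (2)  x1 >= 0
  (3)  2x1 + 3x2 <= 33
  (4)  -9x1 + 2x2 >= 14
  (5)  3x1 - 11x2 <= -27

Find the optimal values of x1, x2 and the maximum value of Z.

Feasible corners and Z = -8x1 + 4x2:
  (0, 11) → Z = 44
  (0, 7) → Z = 28
  (24/31, 325/31) → Z = 1108/31

x1 = 0, x2 = 11, maximum Z = 44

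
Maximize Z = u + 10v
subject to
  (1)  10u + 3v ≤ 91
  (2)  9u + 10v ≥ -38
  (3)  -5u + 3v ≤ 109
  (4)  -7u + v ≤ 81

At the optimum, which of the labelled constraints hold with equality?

Extreme points and Z = u + 10v:
  (1024/73, -1199/73) → Z = -10966/73
  (-6/5, 103/3) → Z = 5132/15
  (-848/79, 463/79) → Z = 3782/79
  (-67/8, 179/8) → Z = 1723/8

The maximum is at (-6/5, 103/3). Substituting into each constraint, equality holds for (1) and (3); the remaining constraints have slack.

(1) and (3)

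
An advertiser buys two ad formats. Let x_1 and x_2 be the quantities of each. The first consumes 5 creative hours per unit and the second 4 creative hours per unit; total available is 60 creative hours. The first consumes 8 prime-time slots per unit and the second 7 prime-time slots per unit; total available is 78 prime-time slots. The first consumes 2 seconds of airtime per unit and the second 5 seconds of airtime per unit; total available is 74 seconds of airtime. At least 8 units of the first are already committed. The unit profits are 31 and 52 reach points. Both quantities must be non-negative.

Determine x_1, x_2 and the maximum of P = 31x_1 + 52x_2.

x_1 = 8, x_2 = 2, maximum P = 352

The optimum lies where 8x_1 + 7x_2 = 78 and x_1 = 8.
Solving simultaneously gives x_1 = 8, x_2 = 2.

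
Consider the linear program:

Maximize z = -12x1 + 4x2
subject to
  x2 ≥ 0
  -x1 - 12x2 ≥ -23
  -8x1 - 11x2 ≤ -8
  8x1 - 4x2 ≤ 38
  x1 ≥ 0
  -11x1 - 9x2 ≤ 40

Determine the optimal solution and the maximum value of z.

Corner points and z = -12x1 + 4x2:
  (1, 0) → z = -12
  (19/4, 0) → z = -57
  (137/25, 73/50) → z = -1498/25
  (0, 23/12) → z = 23/3
  (0, 8/11) → z = 32/11

The optimum lies where -x1 - 12x2 = -23 and x1 = 0.
Solving simultaneously gives x1 = 0, x2 = 23/12.

x1 = 0, x2 = 23/12, maximum z = 23/3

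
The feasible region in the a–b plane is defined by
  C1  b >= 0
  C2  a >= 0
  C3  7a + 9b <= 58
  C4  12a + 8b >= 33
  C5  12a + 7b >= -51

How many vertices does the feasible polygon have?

Pairwise boundary intersections that survive every other constraint:
  (58/7, 0)
  (11/4, 0)
  (0, 58/9)
  (0, 33/8)

4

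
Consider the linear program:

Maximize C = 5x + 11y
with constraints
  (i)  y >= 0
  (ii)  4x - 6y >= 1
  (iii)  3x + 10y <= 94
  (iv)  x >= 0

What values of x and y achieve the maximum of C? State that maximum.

x = 94/3, y = 0, maximum C = 470/3

The optimum lies where y = 0 and 3x + 10y = 94.
Solving simultaneously gives x = 94/3, y = 0.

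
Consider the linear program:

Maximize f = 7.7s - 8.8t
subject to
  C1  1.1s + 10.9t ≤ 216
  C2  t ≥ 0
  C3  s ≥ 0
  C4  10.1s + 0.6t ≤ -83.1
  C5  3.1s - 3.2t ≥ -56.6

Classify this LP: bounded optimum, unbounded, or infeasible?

infeasible

The boundaries 1.1s + 10.9t = 216 and t = 0 meet at (2160/11, 0), but that point violates 10.1s + 0.6t ≤ -83.1. Every candidate vertex is excluded by some other constraint, so the feasible region is empty.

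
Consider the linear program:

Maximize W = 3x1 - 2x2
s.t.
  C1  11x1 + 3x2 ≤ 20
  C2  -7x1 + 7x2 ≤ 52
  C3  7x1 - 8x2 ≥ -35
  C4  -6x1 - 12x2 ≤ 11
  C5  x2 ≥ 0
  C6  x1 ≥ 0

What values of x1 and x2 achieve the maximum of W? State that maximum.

x1 = 20/11, x2 = 0, maximum W = 60/11

Vertices and W = 3x1 - 2x2:
  (55/109, 525/109) → W = -885/109
  (20/11, 0) → W = 60/11
  (0, 35/8) → W = -35/4
  (0, 0) → W = 0

The binding constraints are 11x1 + 3x2 = 20 and x2 = 0.
Solving simultaneously gives x1 = 20/11, x2 = 0.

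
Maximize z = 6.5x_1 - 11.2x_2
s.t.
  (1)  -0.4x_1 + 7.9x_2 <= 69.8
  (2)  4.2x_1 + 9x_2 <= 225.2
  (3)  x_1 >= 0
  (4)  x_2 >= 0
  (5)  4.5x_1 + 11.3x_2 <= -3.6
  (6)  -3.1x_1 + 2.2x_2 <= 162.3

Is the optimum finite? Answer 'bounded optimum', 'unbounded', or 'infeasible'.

The boundaries -0.4x_1 + 7.9x_2 = 69.8 and 4.2x_1 + 9x_2 = 225.2 meet at (57544/1839, 19162/1839), but that point violates 4.5x_1 + 11.3x_2 ≤ -3.6. Every candidate vertex is excluded by some other constraint, so the feasible region is empty.

infeasible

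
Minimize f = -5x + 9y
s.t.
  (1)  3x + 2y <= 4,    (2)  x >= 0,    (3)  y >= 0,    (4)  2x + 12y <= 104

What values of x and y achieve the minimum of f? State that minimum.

x = 4/3, y = 0, minimum f = -20/3

Feasible corners and f = -5x + 9y:
  (0, 2) → f = 18
  (4/3, 0) → f = -20/3
  (0, 0) → f = 0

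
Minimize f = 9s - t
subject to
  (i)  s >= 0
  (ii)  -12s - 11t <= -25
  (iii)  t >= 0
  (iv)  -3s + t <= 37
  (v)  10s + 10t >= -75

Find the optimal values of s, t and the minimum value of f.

Feasible corners and f = 9s - t:
  (0, 25/11) → f = -25/11
  (0, 37) → f = -37
  (25/12, 0) → f = 75/4
The feasible region is unbounded (it extends along (1, 3), (1, 0)), but f strictly increases along every unbounded feasible direction, so there is no improving ray and the minimum is attained at a vertex.

s = 0, t = 37, minimum f = -37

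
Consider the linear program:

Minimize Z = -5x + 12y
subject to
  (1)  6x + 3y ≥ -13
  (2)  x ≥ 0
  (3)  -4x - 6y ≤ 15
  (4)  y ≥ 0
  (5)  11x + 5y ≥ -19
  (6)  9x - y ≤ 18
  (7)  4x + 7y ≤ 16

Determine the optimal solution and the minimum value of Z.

x = 2, y = 0, minimum Z = -10

Vertices and Z = -5x + 12y:
  (0, 0) → Z = 0
  (0, 16/7) → Z = 192/7
  (2, 0) → Z = -10
  (142/67, 72/67) → Z = 154/67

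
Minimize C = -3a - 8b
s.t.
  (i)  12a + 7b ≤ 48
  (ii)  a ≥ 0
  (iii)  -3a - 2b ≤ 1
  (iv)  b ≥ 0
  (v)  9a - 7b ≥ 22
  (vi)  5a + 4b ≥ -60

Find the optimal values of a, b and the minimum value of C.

a = 10/3, b = 8/7, minimum C = -134/7

At the optimal vertex, 12a + 7b = 48 and 9a - 7b = 22.
Solving simultaneously gives a = 10/3, b = 8/7.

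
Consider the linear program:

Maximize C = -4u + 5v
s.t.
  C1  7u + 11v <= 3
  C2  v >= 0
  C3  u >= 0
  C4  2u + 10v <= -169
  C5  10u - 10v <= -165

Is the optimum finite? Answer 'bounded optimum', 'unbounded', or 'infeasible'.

The boundaries v = 0 and 2u + 10v = -169 meet at (-169/2, 0), but that point violates u ≥ 0. Every candidate vertex is excluded by some other constraint, so the feasible region is empty.

infeasible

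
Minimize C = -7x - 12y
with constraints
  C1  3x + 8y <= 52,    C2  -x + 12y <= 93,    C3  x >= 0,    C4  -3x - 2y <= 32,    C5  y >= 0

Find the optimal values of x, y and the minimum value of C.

Vertices and C = -7x - 12y:
  (0, 13/2) → C = -78
  (52/3, 0) → C = -364/3
  (0, 0) → C = 0

x = 52/3, y = 0, minimum C = -364/3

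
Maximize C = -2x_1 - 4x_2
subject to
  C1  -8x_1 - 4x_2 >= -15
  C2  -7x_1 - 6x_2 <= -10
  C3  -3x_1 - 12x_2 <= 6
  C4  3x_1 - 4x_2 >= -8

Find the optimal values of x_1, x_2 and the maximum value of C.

x_1 = 26/11, x_2 = -12/11, maximum C = -4/11

Corner points and C = -2x_1 - 4x_2:
  (17/7, -31/28) → C = -3/7
  (7/11, 109/44) → C = -123/11
  (26/11, -12/11) → C = -4/11
  (-4/23, 43/23) → C = -164/23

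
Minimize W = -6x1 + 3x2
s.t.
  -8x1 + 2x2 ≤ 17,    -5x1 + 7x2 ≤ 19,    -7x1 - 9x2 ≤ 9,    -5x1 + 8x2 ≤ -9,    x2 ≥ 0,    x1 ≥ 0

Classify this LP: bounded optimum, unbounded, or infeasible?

unbounded

From the feasible point (9/5, 0), moving in the direction (8, 5) keeps every constraint satisfied while W decreases without bound.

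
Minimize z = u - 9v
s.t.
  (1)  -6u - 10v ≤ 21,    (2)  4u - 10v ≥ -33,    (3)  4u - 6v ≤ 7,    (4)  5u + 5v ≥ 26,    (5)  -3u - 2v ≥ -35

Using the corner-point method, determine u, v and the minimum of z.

u = 142/19, v = 239/38, minimum z = -1867/38

Corner points and z = u - 9v:
  (19/14, 269/70) → z = -1163/35
  (142/19, 239/38) → z = -1867/38
  (191/50, 69/50) → z = -43/5
  (112/13, 119/26) → z = -847/26

The optimum lies where 4u - 10v = -33 and -3u - 2v = -35.
Solving simultaneously gives u = 142/19, v = 239/38.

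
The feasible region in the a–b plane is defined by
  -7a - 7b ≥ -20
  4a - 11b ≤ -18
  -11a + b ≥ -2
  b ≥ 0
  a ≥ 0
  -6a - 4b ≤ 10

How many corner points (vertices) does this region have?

4

Intersecting each pair of boundary lines and keeping only the points that satisfy every inequality leaves:
  (17/42, 103/42)
  (0, 20/7)
  (40/117, 206/117)
  (0, 18/11)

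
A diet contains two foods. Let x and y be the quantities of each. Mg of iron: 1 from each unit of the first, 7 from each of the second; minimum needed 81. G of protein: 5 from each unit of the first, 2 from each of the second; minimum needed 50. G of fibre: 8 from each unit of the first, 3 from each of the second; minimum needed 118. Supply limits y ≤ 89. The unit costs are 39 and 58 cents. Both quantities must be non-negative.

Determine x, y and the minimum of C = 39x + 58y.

x = 11, y = 10, minimum C = 1009

Feasible corners and C = 39x + 58y:
  (0, 118/3) → C = 6844/3
  (0, 89) → C = 5162
  (81, 0) → C = 3159
  (11, 10) → C = 1009
The feasible region is unbounded (it extends along (1, 0)), but C strictly increases along every unbounded feasible direction, so there is no improving ray and the minimum is attained at a vertex.

The binding constraints are x + 7y = 81 and 8x + 3y = 118.
Solving simultaneously gives x = 11, y = 10.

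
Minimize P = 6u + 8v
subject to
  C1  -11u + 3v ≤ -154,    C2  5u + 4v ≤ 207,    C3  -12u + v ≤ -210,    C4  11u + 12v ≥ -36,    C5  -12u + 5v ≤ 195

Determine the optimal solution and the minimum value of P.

Vertices and P = 6u + 8v:
  (1237/59, 1507/59) → P = 19478/59
  (476/25, 462/25) → P = 6552/25
  (657/4, -2457/16) → P = -243
  (2484/155, -2742/155) → P = -7032/155

u = 657/4, v = -2457/16, minimum P = -243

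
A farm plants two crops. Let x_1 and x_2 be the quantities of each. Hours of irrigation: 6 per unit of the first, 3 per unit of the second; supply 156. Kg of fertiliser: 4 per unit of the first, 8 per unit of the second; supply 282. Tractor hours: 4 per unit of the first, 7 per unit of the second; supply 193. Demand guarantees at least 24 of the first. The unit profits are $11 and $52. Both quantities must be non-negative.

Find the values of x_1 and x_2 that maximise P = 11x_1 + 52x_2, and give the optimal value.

x_1 = 24, x_2 = 4, maximum P = 472

Vertices and P = 11x_1 + 52x_2:
  (26, 0) → P = 286
  (24, 0) → P = 264
  (24, 4) → P = 472

At the optimal vertex, 6x_1 + 3x_2 = 156 and x_1 = 24.
Solving simultaneously gives x_1 = 24, x_2 = 4.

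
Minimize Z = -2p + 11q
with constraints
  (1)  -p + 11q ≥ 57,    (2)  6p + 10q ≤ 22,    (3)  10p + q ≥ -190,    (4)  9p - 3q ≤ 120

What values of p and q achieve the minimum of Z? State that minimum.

Feasible corners and Z = -2p + 11q:
  (-82/19, 91/19) → Z = 1165/19
  (-2147/111, 380/111) → Z = 8474/111
  (-961/47, 680/47) → Z = 9402/47

At the optimal vertex, -p + 11q = 57 and 6p + 10q = 22.
Solving simultaneously gives p = -82/19, q = 91/19.

p = -82/19, q = 91/19, minimum Z = 1165/19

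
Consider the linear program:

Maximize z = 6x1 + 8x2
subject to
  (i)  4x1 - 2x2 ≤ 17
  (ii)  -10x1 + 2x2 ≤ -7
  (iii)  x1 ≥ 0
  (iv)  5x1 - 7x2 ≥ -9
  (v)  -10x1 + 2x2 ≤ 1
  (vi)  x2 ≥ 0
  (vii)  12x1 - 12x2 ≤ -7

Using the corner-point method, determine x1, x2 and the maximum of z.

x1 = 59/24, x2 = 73/24, maximum z = 469/12

Feasible corners and z = 6x1 + 8x2:
  (67/60, 25/12) → z = 701/30
  (49/48, 77/48) → z = 455/24
  (59/24, 73/24) → z = 469/12

At the optimal vertex, 5x1 - 7x2 = -9 and 12x1 - 12x2 = -7.
Solving simultaneously gives x1 = 59/24, x2 = 73/24.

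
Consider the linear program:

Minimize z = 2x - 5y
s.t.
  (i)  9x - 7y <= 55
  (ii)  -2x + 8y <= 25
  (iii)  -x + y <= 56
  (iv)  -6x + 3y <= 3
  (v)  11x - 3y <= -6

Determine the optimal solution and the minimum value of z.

x = -3/5, y = -1/5, minimum z = -1/5

The optimum lies where -6x + 3y = 3 and 11x - 3y = -6.
Solving simultaneously gives x = -3/5, y = -1/5.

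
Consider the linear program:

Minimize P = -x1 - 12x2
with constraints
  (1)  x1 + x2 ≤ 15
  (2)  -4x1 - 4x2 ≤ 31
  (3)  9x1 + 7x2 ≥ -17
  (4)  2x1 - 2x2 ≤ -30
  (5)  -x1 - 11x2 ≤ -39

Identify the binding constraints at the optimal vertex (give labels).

Corner points and P = -x1 - 12x2:
  (-61, 76) → P = -851
  (0, 15) → P = -180
  (-61/8, 59/8) → P = -647/8

The minimum is at (-61, 76). Substituting into each constraint, equality holds for (1) and (3); the remaining constraints have slack.

(1) and (3)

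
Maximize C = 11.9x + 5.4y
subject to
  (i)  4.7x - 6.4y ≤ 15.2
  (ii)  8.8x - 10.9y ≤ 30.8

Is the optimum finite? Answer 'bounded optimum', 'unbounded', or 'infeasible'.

unbounded

From the feasible point (3144/509, 1100/509), moving in the direction (10.9, 8.8) keeps every constraint satisfied while C increases without bound.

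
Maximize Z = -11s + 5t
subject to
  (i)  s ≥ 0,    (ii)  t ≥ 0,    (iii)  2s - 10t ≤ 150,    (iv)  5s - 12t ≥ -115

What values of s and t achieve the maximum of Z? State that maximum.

s = 0, t = 115/12, maximum Z = 575/12

Vertices and Z = -11s + 5t:
  (0, 0) → Z = 0
  (0, 115/12) → Z = 575/12
  (75, 0) → Z = -825
The feasible region is unbounded (it extends along (5, 1), (12, 5)), but Z strictly decreases along every unbounded feasible direction, so there is no improving ray and the maximum is attained at a vertex.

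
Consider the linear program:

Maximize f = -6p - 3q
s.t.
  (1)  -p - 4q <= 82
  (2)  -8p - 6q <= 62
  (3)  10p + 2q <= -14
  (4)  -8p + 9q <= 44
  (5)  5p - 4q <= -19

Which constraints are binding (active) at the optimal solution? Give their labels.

(2) and (4)

Feasible corners and f = -6p - 3q:
  (-137/20, -6/5) → f = 447/10
  (-181/31, -79/31) → f = 1323/31
  (-107/53, 164/53) → f = 150/53
  (-47/25, 12/5) → f = 102/25

The maximum is at (-137/20, -6/5). Substituting into each constraint, equality holds for (2) and (4); the remaining constraints have slack.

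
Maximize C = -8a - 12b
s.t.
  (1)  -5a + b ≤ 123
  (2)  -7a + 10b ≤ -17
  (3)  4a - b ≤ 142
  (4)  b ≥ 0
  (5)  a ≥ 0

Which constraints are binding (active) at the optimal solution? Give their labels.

(2) and (4)

Extreme points and C = -8a - 12b:
  (1403/33, 926/33) → C = -22336/33
  (17/7, 0) → C = -136/7
  (71/2, 0) → C = -284

The maximum is at (17/7, 0). Substituting into each constraint, equality holds for (2) and (4); the remaining constraints have slack.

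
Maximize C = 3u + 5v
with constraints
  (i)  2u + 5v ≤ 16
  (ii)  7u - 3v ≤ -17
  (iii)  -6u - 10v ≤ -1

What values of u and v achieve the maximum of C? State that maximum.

u = -37/41, v = 146/41, maximum C = 619/41

At the optimal vertex, 2u + 5v = 16 and 7u - 3v = -17.
Solving simultaneously gives u = -37/41, v = 146/41.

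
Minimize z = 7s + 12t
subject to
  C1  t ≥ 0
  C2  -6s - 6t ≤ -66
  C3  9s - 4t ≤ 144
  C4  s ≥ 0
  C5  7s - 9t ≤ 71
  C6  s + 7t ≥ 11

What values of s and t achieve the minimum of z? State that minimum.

The feasible region is unbounded (it extends along (0, 1), (4, 9)), but z strictly increases along every unbounded feasible direction, so there is no improving ray and the minimum is attained at a vertex.

The optimum lies where -6s - 6t = -66 and 7s - 9t = 71.
Solving simultaneously gives s = 85/8, t = 3/8.

s = 85/8, t = 3/8, minimum z = 631/8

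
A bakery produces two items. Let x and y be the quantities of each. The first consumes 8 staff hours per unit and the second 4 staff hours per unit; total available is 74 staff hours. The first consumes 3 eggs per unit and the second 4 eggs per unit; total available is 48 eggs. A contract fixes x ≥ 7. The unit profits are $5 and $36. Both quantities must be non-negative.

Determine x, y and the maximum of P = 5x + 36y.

x = 7, y = 9/2, maximum P = 197

The binding constraints are 8x + 4y = 74 and x = 7.
Solving simultaneously gives x = 7, y = 9/2.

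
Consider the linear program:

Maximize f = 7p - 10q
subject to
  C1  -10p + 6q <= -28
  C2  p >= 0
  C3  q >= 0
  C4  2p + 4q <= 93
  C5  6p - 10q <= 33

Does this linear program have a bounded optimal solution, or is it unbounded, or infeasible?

Vertices and f = 7p - 10q:
  (14/5, 0) → f = 98/5
  (335/26, 437/26) → f = -2025/26
  (11/2, 0) → f = 77/2
  (531/22, 123/11) → f = 1257/22
The feasible region has finitely many vertices and no improving ray; the maximum is 1257/22 at (531/22, 123/11).

bounded optimum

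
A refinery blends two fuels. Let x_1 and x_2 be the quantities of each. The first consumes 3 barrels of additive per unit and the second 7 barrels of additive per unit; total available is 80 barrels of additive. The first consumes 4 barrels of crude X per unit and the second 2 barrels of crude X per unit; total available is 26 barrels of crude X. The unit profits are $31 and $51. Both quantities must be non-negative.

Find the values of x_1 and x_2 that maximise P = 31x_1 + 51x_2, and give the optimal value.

x_1 = 1, x_2 = 11, maximum P = 592

Corner points and P = 31x_1 + 51x_2:
  (0, 0) → P = 0
  (0, 80/7) → P = 4080/7
  (13/2, 0) → P = 403/2
  (1, 11) → P = 592

The binding constraints are 3x_1 + 7x_2 = 80 and 4x_1 + 2x_2 = 26.
Solving simultaneously gives x_1 = 1, x_2 = 11.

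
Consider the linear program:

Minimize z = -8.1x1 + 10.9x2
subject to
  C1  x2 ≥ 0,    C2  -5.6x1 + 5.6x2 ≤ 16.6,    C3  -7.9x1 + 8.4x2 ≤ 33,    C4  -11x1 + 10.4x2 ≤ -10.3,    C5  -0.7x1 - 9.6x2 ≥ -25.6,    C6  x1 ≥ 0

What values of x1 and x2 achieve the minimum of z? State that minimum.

The optimum lies where x2 = 0 and -0.7x1 - 9.6x2 = -25.6.
Solving simultaneously gives x1 = 256/7, x2 = 0.

x1 = 256/7, x2 = 0, minimum z = -10368/35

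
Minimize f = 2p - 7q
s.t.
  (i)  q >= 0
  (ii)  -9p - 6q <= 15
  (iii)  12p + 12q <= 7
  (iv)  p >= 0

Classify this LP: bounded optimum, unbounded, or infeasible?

bounded optimum

Vertices and f = 2p - 7q:
  (7/12, 0) → f = 7/6
  (0, 0) → f = 0
  (0, 7/12) → f = -49/12
The feasible region has finitely many vertices and no improving ray; the minimum is -49/12 at (0, 7/12).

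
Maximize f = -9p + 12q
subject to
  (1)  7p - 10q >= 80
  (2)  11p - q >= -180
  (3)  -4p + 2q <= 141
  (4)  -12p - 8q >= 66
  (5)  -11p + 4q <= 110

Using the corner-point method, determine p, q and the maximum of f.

Extreme points and f = -9p + 12q:
  (-5/44, -711/88) → f = -4221/44
  (-710/41, -825/41) → f = -3510/41
  (-610/33, -70/3) → f = -1250/11
The feasible region is unbounded (it extends along (-1, -11), (2, -3)), but f strictly decreases along every unbounded feasible direction, so there is no improving ray and the maximum is attained at a vertex.

The binding constraints are 7p - 10q = 80 and -11p + 4q = 110.
Solving simultaneously gives p = -710/41, q = -825/41.

p = -710/41, q = -825/41, maximum f = -3510/41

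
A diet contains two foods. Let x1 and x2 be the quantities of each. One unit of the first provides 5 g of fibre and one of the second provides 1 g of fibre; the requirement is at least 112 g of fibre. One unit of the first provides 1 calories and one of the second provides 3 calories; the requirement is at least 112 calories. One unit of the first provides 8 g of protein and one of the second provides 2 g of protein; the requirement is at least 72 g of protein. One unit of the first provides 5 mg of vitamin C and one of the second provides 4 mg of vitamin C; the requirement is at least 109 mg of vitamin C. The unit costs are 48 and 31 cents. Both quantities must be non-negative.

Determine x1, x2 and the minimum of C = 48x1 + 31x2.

The feasible region is unbounded (it extends along (0, 1), (1, 0)), but C strictly increases along every unbounded feasible direction, so there is no improving ray and the minimum is attained at a vertex.

x1 = 16, x2 = 32, minimum C = 1760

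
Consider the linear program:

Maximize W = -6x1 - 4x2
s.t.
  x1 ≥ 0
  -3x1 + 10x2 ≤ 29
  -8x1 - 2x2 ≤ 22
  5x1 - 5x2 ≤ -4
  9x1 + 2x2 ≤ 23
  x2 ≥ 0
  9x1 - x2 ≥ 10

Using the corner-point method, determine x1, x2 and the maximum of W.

Extreme points and W = -6x1 - 4x2:
  (43/24, 55/16) → W = -49/2
  (43/29, 97/29) → W = -646/29
  (107/55, 151/55) → W = -1246/55
  (27/20, 43/20) → W = -167/10

x1 = 27/20, x2 = 43/20, maximum W = -167/10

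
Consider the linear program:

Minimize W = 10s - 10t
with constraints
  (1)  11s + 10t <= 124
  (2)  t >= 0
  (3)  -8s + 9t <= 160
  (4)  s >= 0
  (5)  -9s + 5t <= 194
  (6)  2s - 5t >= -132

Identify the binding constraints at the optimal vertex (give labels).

(1) and (4)

Corner points and W = 10s - 10t:
  (124/11, 0) → W = 1240/11
  (0, 62/5) → W = -124
  (0, 0) → W = 0

The minimum is at (0, 62/5). Substituting into each constraint, equality holds for (1) and (4); the remaining constraints have slack.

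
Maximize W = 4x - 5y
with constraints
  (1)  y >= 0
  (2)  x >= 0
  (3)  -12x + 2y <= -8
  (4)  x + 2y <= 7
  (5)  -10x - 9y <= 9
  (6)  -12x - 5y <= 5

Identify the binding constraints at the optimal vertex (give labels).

Vertices and W = 4x - 5y:
  (2/3, 0) → W = 8/3
  (7, 0) → W = 28
  (15/13, 38/13) → W = -10

The maximum is at (7, 0). Substituting into each constraint, equality holds for (1) and (4); the remaining constraints have slack.

(1) and (4)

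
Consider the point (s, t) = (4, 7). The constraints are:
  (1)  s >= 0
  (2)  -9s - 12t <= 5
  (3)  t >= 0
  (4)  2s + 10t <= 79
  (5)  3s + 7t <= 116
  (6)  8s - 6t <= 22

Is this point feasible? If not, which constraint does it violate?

feasible

(1): 4 ≥ 0 ✓
(2): -120 ≤ 5 ✓
(3): 7 ≥ 0 ✓
(4): 78 ≤ 79 ✓
(5): 61 ≤ 116 ✓
(6): -10 ≤ 22 ✓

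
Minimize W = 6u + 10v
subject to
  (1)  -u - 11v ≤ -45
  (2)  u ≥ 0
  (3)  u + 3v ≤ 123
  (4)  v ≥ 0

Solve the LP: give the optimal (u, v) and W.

Extreme points and W = 6u + 10v:
  (0, 45/11) → W = 450/11
  (45, 0) → W = 270
  (0, 41) → W = 410
  (123, 0) → W = 738

The binding constraints are -u - 11v = -45 and u = 0.
Solving simultaneously gives u = 0, v = 45/11.

u = 0, v = 45/11, minimum W = 450/11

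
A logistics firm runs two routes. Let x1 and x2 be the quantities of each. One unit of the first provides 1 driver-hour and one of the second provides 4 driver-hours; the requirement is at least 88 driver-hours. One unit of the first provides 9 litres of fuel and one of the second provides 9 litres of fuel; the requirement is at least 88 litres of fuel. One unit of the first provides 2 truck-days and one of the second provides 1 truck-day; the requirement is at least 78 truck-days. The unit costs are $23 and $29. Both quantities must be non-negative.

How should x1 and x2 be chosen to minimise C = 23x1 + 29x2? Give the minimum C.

The feasible region is unbounded (it extends along (0, 1), (1, 0)), but C strictly increases along every unbounded feasible direction, so there is no improving ray and the minimum is attained at a vertex.

x1 = 32, x2 = 14, minimum C = 1142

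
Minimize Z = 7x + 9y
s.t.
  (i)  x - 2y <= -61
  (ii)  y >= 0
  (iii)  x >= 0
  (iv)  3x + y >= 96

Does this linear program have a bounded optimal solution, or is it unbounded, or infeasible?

Extreme points and Z = 7x + 9y:
  (131/7, 279/7) → Z = 3428/7
  (0, 96) → Z = 864
The feasible region has finitely many vertices and no improving ray; the minimum is 3428/7 at (131/7, 279/7).

bounded optimum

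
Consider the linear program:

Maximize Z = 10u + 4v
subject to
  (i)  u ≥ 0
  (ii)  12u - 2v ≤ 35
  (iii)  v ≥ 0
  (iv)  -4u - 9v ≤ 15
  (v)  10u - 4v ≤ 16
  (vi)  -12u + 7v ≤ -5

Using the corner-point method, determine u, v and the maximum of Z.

u = 47/12, v = 6, maximum Z = 379/6

Vertices and Z = 10u + 4v:
  (27/7, 79/14) → Z = 428/7
  (47/12, 6) → Z = 379/6
  (8/5, 0) → Z = 16
  (5/12, 0) → Z = 25/6

The binding constraints are 12u - 2v = 35 and -12u + 7v = -5.
Solving simultaneously gives u = 47/12, v = 6.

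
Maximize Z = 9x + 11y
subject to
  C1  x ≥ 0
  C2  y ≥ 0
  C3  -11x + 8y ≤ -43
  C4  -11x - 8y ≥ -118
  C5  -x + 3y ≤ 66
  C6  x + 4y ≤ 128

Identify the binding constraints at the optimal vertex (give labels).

Corner points and Z = 9x + 11y:
  (43/11, 0) → Z = 387/11
  (118/11, 0) → Z = 1062/11
  (161/22, 75/16) → Z = 20667/176

The maximum is at (161/22, 75/16). Substituting into each constraint, equality holds for C3 and C4; the remaining constraints have slack.

C3 and C4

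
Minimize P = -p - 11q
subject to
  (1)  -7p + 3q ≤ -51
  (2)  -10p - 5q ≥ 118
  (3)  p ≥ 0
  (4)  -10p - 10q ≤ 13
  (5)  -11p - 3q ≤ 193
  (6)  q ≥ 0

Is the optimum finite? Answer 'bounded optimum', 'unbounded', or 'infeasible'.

The boundaries -7p + 3q = -51 and q = 0 meet at (51/7, 0), but that point violates -10p - 5q ≥ 118. Every candidate vertex is excluded by some other constraint, so the feasible region is empty.

infeasible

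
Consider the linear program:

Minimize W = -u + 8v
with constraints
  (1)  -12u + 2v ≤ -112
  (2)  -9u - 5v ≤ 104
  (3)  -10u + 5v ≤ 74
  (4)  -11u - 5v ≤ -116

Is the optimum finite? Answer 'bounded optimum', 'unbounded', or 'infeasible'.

unbounded

From the feasible point (177/10, 251/5), moving in the direction (5, -9) keeps every constraint satisfied while W decreases without bound.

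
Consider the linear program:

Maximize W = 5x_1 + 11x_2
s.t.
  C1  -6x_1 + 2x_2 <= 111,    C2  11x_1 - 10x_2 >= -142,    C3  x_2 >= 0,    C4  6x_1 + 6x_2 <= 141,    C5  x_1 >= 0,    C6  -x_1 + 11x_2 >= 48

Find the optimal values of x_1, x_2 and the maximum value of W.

x_1 = 31/7, x_2 = 267/14, maximum W = 3247/14

Extreme points and W = 5x_1 + 11x_2:
  (31/7, 267/14) → W = 3247/14
  (0, 71/5) → W = 781/5
  (421/24, 143/24) → W = 613/4
  (0, 48/11) → W = 48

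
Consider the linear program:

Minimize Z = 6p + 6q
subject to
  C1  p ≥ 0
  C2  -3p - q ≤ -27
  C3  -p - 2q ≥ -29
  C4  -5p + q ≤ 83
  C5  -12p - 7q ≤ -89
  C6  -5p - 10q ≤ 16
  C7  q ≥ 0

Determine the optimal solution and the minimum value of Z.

p = 9, q = 0, minimum Z = 54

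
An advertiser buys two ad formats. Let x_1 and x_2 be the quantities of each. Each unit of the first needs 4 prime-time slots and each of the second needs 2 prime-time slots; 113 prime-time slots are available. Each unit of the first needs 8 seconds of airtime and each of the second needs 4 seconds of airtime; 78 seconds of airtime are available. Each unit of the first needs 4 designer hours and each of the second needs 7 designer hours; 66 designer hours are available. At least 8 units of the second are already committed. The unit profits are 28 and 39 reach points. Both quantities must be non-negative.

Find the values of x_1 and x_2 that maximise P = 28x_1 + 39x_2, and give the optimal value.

x_1 = 5/2, x_2 = 8, maximum P = 382

Vertices and P = 28x_1 + 39x_2:
  (0, 66/7) → P = 2574/7
  (0, 8) → P = 312
  (5/2, 8) → P = 382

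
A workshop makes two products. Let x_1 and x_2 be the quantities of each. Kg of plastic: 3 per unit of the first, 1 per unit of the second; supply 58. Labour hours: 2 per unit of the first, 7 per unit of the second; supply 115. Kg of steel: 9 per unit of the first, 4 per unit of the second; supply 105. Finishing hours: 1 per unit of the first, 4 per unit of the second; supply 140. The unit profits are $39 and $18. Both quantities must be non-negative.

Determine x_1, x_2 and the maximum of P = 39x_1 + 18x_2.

x_1 = 5, x_2 = 15, maximum P = 465

At the optimal vertex, 2x_1 + 7x_2 = 115 and 9x_1 + 4x_2 = 105.
Solving simultaneously gives x_1 = 5, x_2 = 15.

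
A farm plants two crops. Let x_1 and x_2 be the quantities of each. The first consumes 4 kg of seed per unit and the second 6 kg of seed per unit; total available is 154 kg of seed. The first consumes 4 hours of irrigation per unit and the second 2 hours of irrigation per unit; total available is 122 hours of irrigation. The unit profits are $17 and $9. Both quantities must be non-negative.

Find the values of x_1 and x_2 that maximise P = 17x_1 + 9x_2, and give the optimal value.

x_1 = 53/2, x_2 = 8, maximum P = 1045/2

Corner points and P = 17x_1 + 9x_2:
  (0, 0) → P = 0
  (0, 77/3) → P = 231
  (61/2, 0) → P = 1037/2
  (53/2, 8) → P = 1045/2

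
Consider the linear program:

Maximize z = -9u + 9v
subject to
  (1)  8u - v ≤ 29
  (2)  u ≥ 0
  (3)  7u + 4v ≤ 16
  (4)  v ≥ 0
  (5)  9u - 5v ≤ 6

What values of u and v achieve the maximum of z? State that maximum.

Feasible corners and z = -9u + 9v:
  (0, 4) → z = 36
  (0, 0) → z = 0
  (104/71, 102/71) → z = -18/71
  (2/3, 0) → z = -6

u = 0, v = 4, maximum z = 36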